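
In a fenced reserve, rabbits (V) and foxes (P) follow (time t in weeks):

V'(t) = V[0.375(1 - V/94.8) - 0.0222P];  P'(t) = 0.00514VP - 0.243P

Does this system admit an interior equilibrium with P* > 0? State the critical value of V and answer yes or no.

Threshold V = 47.3; K > 47.3, so yes, the predator persists.

The predator equation gives dP/dt > 0 only when V > 0.243/0.00514 = 47.3.
Without the predator, V → K = 94.8. Since 94.8 > 47.3, the predator can invade and persist.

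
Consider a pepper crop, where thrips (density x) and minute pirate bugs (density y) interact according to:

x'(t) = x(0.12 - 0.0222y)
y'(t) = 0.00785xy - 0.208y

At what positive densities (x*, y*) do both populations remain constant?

x* ≈ 26.5, y* ≈ 5.41

Set dy/dt = 0 with y > 0: 0.00785x - 0.208 = 0, so x* = 0.208/0.00785 = 26.5.
Set dx/dt = 0 with x > 0: 0.12 - 0.0222y = 0, so y* = 0.12/0.0222 = 5.41.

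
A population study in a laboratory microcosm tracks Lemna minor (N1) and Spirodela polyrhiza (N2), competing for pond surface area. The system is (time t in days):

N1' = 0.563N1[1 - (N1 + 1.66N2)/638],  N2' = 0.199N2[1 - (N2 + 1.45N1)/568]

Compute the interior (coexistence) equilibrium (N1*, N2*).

Setting both brackets to zero gives the nullclines N1 + 1.66N2 = 638 and 1.45N1 + N2 = 568.
Substituting N2 = 568 - 1.45N1 into the first: N1(1 - 1.66·1.45) = 638 - 1.66·568.
So N1* = -305/-1.41 = 217, and then N2* = 568 - 1.45·217 = 254.

N1* ≈ 217, N2* ≈ 254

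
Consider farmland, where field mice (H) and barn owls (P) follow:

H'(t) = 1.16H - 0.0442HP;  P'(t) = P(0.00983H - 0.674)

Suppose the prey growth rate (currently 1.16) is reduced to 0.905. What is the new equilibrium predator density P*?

P* ≈ 20.5

At the interior fixed point, setting dH/dt = 0 with H > 0 fixes P* = (prey growth rate)/(HP coefficient) — independent of the other coefficients.
With the change, P* = 0.905/0.0442 = 20.5; it falls from 26.2.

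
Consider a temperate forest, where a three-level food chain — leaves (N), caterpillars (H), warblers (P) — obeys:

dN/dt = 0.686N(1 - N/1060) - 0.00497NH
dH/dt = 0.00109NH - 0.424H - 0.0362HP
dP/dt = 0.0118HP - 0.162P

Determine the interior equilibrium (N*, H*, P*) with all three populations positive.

N* ≈ 955, H* ≈ 13.7, P* ≈ 17

From dP/dt = 0: 0.0118H* = 0.162, so H* = 13.7.
From dN/dt = 0: 0.686(1 - N*/1060) = 0.00497·13.7, giving N* = 1060·(1 - 0.0995) = 955.
From dH/dt = 0: 0.00109·955 - 0.424 = 0.0362P*, so P* = 0.616/0.0362 = 17.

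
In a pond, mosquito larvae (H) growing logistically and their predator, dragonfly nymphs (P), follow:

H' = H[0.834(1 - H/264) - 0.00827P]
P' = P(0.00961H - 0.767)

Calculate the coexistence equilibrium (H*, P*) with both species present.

H* ≈ 79.8, P* ≈ 70.4

From dP/dt = 0 with P > 0: 0.00961H* = 0.767, so H* = 79.8.
Substitute into dH/dt = 0: 0.834(1 - 79.8/264) = 0.00827P*.
The bracket is 0.698, giving P* = 0.582/0.00827 = 70.4.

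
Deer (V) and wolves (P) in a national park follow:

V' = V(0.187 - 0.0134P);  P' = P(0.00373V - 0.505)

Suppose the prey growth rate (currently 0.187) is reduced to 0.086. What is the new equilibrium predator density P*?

P* ≈ 6.42

At the interior fixed point, setting dV/dt = 0 with V > 0 fixes P* = (prey growth rate)/(VP coefficient) — independent of the other coefficients.
With the change, P* = 0.086/0.0134 = 6.42; it falls from 14.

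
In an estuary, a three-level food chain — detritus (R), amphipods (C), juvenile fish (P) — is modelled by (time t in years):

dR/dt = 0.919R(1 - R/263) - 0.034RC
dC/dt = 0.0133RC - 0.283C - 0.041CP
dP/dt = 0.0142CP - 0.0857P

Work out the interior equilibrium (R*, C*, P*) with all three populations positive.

From dP/dt = 0: 0.0142C* = 0.0857, so C* = 6.04.
From dR/dt = 0: 0.919(1 - R*/263) = 0.034·6.04, giving R* = 263·(1 - 0.223) = 204.
From dC/dt = 0: 0.0133·204 - 0.283 = 0.041P*, so P* = 2.43/0.041 = 59.4.

R* ≈ 204, C* ≈ 6.04, P* ≈ 59.4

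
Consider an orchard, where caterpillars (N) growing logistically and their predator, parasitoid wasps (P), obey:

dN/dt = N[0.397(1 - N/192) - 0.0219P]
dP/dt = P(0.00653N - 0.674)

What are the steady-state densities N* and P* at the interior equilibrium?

N* ≈ 103, P* ≈ 8.38

From dP/dt = 0 with P > 0: 0.00653N* = 0.674, so N* = 103.
Substitute into dN/dt = 0: 0.397(1 - 103/192) = 0.0219P*.
The bracket is 0.462, giving P* = 0.184/0.0219 = 8.38.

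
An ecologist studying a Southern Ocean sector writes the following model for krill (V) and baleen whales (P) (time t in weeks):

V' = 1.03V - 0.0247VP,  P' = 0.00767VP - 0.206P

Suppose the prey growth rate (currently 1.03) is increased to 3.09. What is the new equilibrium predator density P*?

At the interior fixed point, setting dV/dt = 0 with V > 0 fixes P* = (prey growth rate)/(VP coefficient) — independent of the other coefficients.
With the change, P* = 3.09/0.0247 = 125; it rises from 41.7.

P* ≈ 125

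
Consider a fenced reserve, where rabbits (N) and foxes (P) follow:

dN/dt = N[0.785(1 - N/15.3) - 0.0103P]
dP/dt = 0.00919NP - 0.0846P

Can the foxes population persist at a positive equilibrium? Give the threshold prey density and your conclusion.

The predator equation gives dP/dt > 0 only when N > 0.0846/0.00919 = 9.21.
Without the predator, N → K = 15.3. Since 15.3 > 9.21, the predator can invade and persist.

Threshold N = 9.21; K > 9.21, so yes, the predator persists.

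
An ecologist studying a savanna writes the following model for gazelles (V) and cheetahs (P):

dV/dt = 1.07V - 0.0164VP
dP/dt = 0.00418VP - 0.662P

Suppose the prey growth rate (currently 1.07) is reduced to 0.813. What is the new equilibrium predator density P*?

P* ≈ 49.6

At the interior fixed point, setting dV/dt = 0 with V > 0 fixes P* = (prey growth rate)/(VP coefficient) — independent of the other coefficients.
With the change, P* = 0.813/0.0164 = 49.6; it falls from 65.2.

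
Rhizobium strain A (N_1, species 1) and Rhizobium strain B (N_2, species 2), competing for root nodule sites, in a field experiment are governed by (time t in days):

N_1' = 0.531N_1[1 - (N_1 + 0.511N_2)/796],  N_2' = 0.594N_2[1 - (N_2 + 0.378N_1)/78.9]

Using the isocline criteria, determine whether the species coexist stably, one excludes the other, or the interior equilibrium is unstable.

species 1 excludes species 2

Compare the nullcline intercepts: K1/α12 = 796/0.511 = 1560 > K2 = 78.9; K2/α21 = 78.9/0.378 = 209 < K1 = 796.
Since the inequalities point opposite ways, species 1 can invade but species 2 cannot.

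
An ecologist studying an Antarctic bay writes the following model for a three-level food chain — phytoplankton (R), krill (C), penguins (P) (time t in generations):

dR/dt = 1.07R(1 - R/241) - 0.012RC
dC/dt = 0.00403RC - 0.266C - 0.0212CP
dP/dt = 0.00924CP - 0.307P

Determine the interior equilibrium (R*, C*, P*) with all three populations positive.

From dP/dt = 0: 0.00924C* = 0.307, so C* = 33.2.
From dR/dt = 0: 1.07(1 - R*/241) = 0.012·33.2, giving R* = 241·(1 - 0.373) = 151.
From dC/dt = 0: 0.00403·151 - 0.266 = 0.0212P*, so P* = 0.343/0.0212 = 16.2.

R* ≈ 151, C* ≈ 33.2, P* ≈ 16.2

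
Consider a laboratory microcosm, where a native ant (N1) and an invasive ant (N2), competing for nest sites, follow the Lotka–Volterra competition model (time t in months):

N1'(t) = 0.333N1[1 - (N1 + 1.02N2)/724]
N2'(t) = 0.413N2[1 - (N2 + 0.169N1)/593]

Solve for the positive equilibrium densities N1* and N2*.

Setting both brackets to zero gives the nullclines N1 + 1.02N2 = 724 and 0.169N1 + N2 = 593.
Substituting N2 = 593 - 0.169N1 into the first: N1(1 - 1.02·0.169) = 724 - 1.02·593.
So N1* = 119/0.828 = 144, and then N2* = 593 - 0.169·144 = 569.

N1* ≈ 144, N2* ≈ 569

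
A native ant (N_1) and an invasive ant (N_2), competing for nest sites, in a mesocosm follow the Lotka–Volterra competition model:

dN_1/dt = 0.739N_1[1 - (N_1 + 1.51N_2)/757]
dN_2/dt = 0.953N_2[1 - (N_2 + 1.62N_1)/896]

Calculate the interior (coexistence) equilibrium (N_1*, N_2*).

N_1* ≈ 412, N_2* ≈ 228

Setting both brackets to zero gives the nullclines N_1 + 1.51N_2 = 757 and 1.62N_1 + N_2 = 896.
Substituting N_2 = 896 - 1.62N_1 into the first: N_1(1 - 1.51·1.62) = 757 - 1.51·896.
So N_1* = -596/-1.45 = 412, and then N_2* = 896 - 1.62·412 = 228.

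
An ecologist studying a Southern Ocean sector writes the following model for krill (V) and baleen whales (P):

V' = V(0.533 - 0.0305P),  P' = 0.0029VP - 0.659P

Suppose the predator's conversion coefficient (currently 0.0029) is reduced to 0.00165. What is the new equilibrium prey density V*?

V* ≈ 399

At the interior fixed point, setting dP/dt = 0 with P > 0 fixes V* = (predator death rate)/(VP coefficient) — independent of the other coefficients.
With the change, V* = 0.659/0.00165 = 399; it rises from 227.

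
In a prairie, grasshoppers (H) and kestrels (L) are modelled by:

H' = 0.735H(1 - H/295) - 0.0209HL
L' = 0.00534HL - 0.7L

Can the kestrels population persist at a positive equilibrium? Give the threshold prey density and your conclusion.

Threshold H = 131; K > 131, so yes, the predator persists.

The predator equation gives dL/dt > 0 only when H > 0.7/0.00534 = 131.
Without the predator, H → K = 295. Since 295 > 131, the predator can invade and persist.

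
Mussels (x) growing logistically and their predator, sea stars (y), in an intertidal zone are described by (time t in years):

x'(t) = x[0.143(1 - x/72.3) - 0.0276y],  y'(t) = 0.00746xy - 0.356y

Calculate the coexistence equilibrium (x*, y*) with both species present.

From dy/dt = 0 with y > 0: 0.00746x* = 0.356, so x* = 47.7.
Substitute into dx/dt = 0: 0.143(1 - 47.7/72.3) = 0.0276y*.
The bracket is 0.34, giving y* = 0.0486/0.0276 = 1.76.

x* ≈ 47.7, y* ≈ 1.76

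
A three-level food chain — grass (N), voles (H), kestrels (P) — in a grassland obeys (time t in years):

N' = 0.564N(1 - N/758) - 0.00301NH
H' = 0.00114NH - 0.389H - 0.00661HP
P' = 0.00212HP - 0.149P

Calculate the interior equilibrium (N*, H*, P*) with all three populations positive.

N* ≈ 474, H* ≈ 70.3, P* ≈ 22.8

From dP/dt = 0: 0.00212H* = 0.149, so H* = 70.3.
From dN/dt = 0: 0.564(1 - N*/758) = 0.00301·70.3, giving N* = 758·(1 - 0.375) = 474.
From dH/dt = 0: 0.00114·474 - 0.389 = 0.00661P*, so P* = 0.151/0.00661 = 22.8.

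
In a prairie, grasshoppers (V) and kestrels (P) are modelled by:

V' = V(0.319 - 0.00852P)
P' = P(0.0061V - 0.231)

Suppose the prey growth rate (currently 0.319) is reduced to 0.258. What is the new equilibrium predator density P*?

P* ≈ 30.3

At the interior fixed point, setting dV/dt = 0 with V > 0 fixes P* = (prey growth rate)/(VP coefficient) — independent of the other coefficients.
With the change, P* = 0.258/0.00852 = 30.3; it falls from 37.4.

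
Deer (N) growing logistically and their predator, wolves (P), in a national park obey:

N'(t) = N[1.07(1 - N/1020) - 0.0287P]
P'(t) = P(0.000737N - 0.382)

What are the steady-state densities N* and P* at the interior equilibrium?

N* ≈ 518, P* ≈ 18.3

From dP/dt = 0 with P > 0: 0.000737N* = 0.382, so N* = 518.
Substitute into dN/dt = 0: 1.07(1 - 518/1020) = 0.0287P*.
The bracket is 0.492, giving P* = 0.526/0.0287 = 18.3.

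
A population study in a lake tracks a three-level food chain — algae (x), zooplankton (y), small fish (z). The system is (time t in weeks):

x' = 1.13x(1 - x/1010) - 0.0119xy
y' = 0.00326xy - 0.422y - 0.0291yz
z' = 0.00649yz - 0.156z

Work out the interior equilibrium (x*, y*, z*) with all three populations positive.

x* ≈ 754, y* ≈ 24, z* ≈ 70

From dz/dt = 0: 0.00649y* = 0.156, so y* = 24.
From dx/dt = 0: 1.13(1 - x*/1010) = 0.0119·24, giving x* = 1010·(1 - 0.253) = 754.
From dy/dt = 0: 0.00326·754 - 0.422 = 0.0291z*, so z* = 2.04/0.0291 = 70.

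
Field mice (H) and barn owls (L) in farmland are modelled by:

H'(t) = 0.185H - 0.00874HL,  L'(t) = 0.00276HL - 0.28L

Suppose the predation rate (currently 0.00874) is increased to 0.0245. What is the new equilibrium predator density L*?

At the interior fixed point, setting dH/dt = 0 with H > 0 fixes L* = (prey growth rate)/(HL coefficient) — independent of the other coefficients.
With the change, L* = 0.185/0.0245 = 7.55; it falls from 21.2.

L* ≈ 7.55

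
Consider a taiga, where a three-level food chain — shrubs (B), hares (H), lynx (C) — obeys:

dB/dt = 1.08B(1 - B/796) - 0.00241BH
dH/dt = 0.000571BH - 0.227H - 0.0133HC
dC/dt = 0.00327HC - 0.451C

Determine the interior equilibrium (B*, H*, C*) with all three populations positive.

B* ≈ 551, H* ≈ 138, C* ≈ 6.59

From dC/dt = 0: 0.00327H* = 0.451, so H* = 138.
From dB/dt = 0: 1.08(1 - B*/796) = 0.00241·138, giving B* = 796·(1 - 0.308) = 551.
From dH/dt = 0: 0.000571·551 - 0.227 = 0.0133C*, so C* = 0.0876/0.0133 = 6.59.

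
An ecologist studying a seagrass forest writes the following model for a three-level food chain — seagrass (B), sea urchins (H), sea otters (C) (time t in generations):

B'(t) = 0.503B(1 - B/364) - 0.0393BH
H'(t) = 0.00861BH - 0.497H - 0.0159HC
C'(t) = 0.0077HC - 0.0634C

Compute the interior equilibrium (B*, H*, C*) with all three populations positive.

From dC/dt = 0: 0.0077H* = 0.0634, so H* = 8.23.
From dB/dt = 0: 0.503(1 - B*/364) = 0.0393·8.23, giving B* = 364·(1 - 0.643) = 130.
From dH/dt = 0: 0.00861·130 - 0.497 = 0.0159C*, so C* = 0.621/0.0159 = 39.

B* ≈ 130, H* ≈ 8.23, C* ≈ 39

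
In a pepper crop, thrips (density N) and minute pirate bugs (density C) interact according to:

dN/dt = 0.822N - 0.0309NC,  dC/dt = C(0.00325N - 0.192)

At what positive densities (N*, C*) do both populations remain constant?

Set dC/dt = 0 with C > 0: 0.00325N - 0.192 = 0, so N* = 0.192/0.00325 = 59.1.
Set dN/dt = 0 with N > 0: 0.822 - 0.0309C = 0, so C* = 0.822/0.0309 = 26.6.

N* ≈ 59.1, C* ≈ 26.6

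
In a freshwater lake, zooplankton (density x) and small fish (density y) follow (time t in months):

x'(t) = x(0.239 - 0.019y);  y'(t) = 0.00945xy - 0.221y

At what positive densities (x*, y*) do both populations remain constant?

Set dy/dt = 0 with y > 0: 0.00945x - 0.221 = 0, so x* = 0.221/0.00945 = 23.4.
Set dx/dt = 0 with x > 0: 0.239 - 0.019y = 0, so y* = 0.239/0.019 = 12.6.

x* ≈ 23.4, y* ≈ 12.6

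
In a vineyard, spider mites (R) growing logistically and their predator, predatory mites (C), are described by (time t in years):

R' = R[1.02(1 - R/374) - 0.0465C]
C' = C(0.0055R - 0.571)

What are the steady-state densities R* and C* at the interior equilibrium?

R* ≈ 104, C* ≈ 15.8

From dC/dt = 0 with C > 0: 0.0055R* = 0.571, so R* = 104.
Substitute into dR/dt = 0: 1.02(1 - 104/374) = 0.0465C*.
The bracket is 0.722, giving C* = 0.737/0.0465 = 15.8.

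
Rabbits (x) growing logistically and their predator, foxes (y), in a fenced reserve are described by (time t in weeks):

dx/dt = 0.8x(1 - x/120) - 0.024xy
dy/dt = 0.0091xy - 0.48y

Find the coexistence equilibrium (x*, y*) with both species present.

From dy/dt = 0 with y > 0: 0.0091x* = 0.48, so x* = 52.7.
Substitute into dx/dt = 0: 0.8(1 - 52.7/120) = 0.024y*.
The bracket is 0.56, giving y* = 0.448/0.024 = 18.7.

x* ≈ 52.7, y* ≈ 18.7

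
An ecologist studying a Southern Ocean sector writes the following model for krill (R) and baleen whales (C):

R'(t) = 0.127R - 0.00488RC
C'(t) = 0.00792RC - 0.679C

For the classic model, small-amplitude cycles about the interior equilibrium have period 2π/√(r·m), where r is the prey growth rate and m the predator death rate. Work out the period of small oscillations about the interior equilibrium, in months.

Here r = 0.127 and m = 0.679, so r·m = 0.0862.
ω = √0.0862 = 0.294 per month, hence T = 2π/ω ≈ 21.4 months.

T ≈ 21.4 months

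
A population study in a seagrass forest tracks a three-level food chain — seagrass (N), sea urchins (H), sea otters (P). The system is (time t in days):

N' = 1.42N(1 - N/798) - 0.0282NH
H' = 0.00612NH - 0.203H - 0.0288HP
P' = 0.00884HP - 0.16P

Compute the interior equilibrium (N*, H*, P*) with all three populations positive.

From dP/dt = 0: 0.00884H* = 0.16, so H* = 18.1.
From dN/dt = 0: 1.42(1 - N*/798) = 0.0282·18.1, giving N* = 798·(1 - 0.359) = 511.
From dH/dt = 0: 0.00612·511 - 0.203 = 0.0288P*, so P* = 2.93/0.0288 = 102.

N* ≈ 511, H* ≈ 18.1, P* ≈ 102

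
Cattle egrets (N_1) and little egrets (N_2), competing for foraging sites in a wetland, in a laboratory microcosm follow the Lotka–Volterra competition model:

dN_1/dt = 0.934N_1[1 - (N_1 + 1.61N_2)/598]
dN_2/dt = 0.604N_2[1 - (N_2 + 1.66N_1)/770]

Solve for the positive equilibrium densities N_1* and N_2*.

N_1* ≈ 384, N_2* ≈ 133

Setting both brackets to zero gives the nullclines N_1 + 1.61N_2 = 598 and 1.66N_1 + N_2 = 770.
Substituting N_2 = 770 - 1.66N_1 into the first: N_1(1 - 1.61·1.66) = 598 - 1.61·770.
So N_1* = -642/-1.67 = 384, and then N_2* = 770 - 1.66·384 = 133.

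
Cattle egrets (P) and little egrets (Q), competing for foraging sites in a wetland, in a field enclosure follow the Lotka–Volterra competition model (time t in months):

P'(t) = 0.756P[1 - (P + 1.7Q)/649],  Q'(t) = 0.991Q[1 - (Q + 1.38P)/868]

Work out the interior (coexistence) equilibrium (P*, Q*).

P* ≈ 614, Q* ≈ 20.5

Setting both brackets to zero gives the nullclines P + 1.7Q = 649 and 1.38P + Q = 868.
Substituting Q = 868 - 1.38P into the first: P(1 - 1.7·1.38) = 649 - 1.7·868.
So P* = -827/-1.35 = 614, and then Q* = 868 - 1.38·614 = 20.5.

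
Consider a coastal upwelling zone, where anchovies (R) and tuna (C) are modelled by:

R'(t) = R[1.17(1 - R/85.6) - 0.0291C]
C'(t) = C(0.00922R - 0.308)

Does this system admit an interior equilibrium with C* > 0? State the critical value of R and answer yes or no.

Threshold R = 33.4; K > 33.4, so yes, the predator persists.

The predator equation gives dC/dt > 0 only when R > 0.308/0.00922 = 33.4.
Without the predator, R → K = 85.6. Since 85.6 > 33.4, the predator can invade and persist.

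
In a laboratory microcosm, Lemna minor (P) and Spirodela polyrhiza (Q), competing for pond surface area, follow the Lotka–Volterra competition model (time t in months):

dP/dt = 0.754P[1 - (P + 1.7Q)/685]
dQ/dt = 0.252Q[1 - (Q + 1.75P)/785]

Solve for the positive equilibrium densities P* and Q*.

Setting both brackets to zero gives the nullclines P + 1.7Q = 685 and 1.75P + Q = 785.
Substituting Q = 785 - 1.75P into the first: P(1 - 1.7·1.75) = 685 - 1.7·785.
So P* = -650/-1.98 = 329, and then Q* = 785 - 1.75·329 = 209.

P* ≈ 329, Q* ≈ 209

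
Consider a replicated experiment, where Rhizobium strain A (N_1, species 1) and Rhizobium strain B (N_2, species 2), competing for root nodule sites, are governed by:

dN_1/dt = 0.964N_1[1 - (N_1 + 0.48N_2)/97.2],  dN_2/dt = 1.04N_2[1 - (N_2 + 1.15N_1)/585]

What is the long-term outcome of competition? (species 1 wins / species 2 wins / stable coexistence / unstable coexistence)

Compare the nullcline intercepts: K1/α12 = 97.2/0.48 = 202 < K2 = 585; K2/α21 = 585/1.15 = 509 > K1 = 97.2.
Since the inequalities point opposite ways, species 2 can invade but species 1 cannot.

species 2 excludes species 1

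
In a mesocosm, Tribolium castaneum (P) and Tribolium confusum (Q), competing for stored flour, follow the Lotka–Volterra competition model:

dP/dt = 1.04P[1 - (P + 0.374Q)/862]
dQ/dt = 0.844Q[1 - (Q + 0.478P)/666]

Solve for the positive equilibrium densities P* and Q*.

P* ≈ 746, Q* ≈ 309

Setting both brackets to zero gives the nullclines P + 0.374Q = 862 and 0.478P + Q = 666.
Substituting Q = 666 - 0.478P into the first: P(1 - 0.374·0.478) = 862 - 0.374·666.
So P* = 613/0.821 = 746, and then Q* = 666 - 0.478·746 = 309.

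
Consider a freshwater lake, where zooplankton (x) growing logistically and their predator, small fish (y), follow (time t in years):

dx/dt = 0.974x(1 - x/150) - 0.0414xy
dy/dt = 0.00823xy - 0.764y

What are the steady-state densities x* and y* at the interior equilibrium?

x* ≈ 92.8, y* ≈ 8.97

From dy/dt = 0 with y > 0: 0.00823x* = 0.764, so x* = 92.8.
Substitute into dx/dt = 0: 0.974(1 - 92.8/150) = 0.0414y*.
The bracket is 0.381, giving y* = 0.371/0.0414 = 8.97.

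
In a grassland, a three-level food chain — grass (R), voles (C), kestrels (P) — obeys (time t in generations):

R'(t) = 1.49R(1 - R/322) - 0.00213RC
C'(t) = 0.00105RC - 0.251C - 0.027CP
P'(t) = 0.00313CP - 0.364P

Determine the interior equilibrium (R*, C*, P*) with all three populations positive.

From dP/dt = 0: 0.00313C* = 0.364, so C* = 116.
From dR/dt = 0: 1.49(1 - R*/322) = 0.00213·116, giving R* = 322·(1 - 0.166) = 268.
From dC/dt = 0: 0.00105·268 - 0.251 = 0.027P*, so P* = 0.0309/0.027 = 1.14.

R* ≈ 268, C* ≈ 116, P* ≈ 1.14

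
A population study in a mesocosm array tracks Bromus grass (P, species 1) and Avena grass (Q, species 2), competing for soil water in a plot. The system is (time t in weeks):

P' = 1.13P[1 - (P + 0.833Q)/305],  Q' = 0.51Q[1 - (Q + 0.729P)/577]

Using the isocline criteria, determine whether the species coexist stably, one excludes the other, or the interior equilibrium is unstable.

Compare the nullcline intercepts: K1/α12 = 305/0.833 = 366 < K2 = 577; K2/α21 = 577/0.729 = 791 > K1 = 305.
Since the inequalities point opposite ways, species 2 can invade but species 1 cannot.

species 2 excludes species 1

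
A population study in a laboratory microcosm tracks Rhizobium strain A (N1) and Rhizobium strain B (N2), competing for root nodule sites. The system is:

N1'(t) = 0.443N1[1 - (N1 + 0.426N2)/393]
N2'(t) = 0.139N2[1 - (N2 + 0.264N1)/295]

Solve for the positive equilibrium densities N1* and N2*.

Setting both brackets to zero gives the nullclines N1 + 0.426N2 = 393 and 0.264N1 + N2 = 295.
Substituting N2 = 295 - 0.264N1 into the first: N1(1 - 0.426·0.264) = 393 - 0.426·295.
So N1* = 267/0.888 = 301, and then N2* = 295 - 0.264·301 = 215.

N1* ≈ 301, N2* ≈ 215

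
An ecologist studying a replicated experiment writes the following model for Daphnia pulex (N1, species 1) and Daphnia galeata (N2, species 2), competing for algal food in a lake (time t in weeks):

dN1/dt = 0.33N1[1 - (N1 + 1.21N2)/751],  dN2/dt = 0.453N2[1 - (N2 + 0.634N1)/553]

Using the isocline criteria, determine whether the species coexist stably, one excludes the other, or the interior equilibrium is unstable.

stable coexistence

Compare the nullcline intercepts: K1/α12 = 751/1.21 = 621 > K2 = 553; K2/α21 = 553/0.634 = 872 > K1 = 751.
Since both inequalities hold, each species can invade when rare, so the interior equilibrium is stable.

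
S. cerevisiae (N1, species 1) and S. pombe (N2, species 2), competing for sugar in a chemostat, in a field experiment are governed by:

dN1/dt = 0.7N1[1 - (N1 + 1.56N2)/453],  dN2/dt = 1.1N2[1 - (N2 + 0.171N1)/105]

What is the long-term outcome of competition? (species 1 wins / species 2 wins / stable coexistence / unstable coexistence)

stable coexistence

Compare the nullcline intercepts: K1/α12 = 453/1.56 = 290 > K2 = 105; K2/α21 = 105/0.171 = 614 > K1 = 453.
Since both inequalities hold, each species can invade when rare, so the interior equilibrium is stable.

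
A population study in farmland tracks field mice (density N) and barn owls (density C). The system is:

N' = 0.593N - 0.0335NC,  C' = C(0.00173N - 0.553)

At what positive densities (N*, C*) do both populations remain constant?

Set dC/dt = 0 with C > 0: 0.00173N - 0.553 = 0, so N* = 0.553/0.00173 = 320.
Set dN/dt = 0 with N > 0: 0.593 - 0.0335C = 0, so C* = 0.593/0.0335 = 17.7.

N* ≈ 320, C* ≈ 17.7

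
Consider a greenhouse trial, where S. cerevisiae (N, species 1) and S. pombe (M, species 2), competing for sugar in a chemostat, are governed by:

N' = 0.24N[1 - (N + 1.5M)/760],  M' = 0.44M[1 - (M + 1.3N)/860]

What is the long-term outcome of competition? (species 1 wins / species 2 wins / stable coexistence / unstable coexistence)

unstable coexistence (outcome depends on initial conditions)

Compare the nullcline intercepts: K1/α12 = 760/1.5 = 507 < K2 = 860; K2/α21 = 860/1.3 = 662 < K1 = 760.
Since both are reversed, neither can invade when rare; the interior point is a saddle.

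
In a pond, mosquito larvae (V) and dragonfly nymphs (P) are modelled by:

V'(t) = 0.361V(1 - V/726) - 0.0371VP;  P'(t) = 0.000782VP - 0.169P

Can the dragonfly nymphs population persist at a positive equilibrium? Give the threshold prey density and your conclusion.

Threshold V = 216; K > 216, so yes, the predator persists.

The predator equation gives dP/dt > 0 only when V > 0.169/0.000782 = 216.
Without the predator, V → K = 726. Since 726 > 216, the predator can invade and persist.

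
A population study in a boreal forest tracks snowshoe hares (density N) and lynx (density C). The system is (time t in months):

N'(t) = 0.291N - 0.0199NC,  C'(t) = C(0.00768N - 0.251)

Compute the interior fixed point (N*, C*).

N* ≈ 32.7, C* ≈ 14.6

Set dC/dt = 0 with C > 0: 0.00768N - 0.251 = 0, so N* = 0.251/0.00768 = 32.7.
Set dN/dt = 0 with N > 0: 0.291 - 0.0199C = 0, so C* = 0.291/0.0199 = 14.6.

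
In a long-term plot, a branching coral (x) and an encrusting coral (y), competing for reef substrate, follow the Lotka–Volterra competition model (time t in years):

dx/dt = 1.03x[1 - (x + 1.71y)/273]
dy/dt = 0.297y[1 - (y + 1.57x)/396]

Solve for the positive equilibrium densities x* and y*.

x* ≈ 240, y* ≈ 19.4

Setting both brackets to zero gives the nullclines x + 1.71y = 273 and 1.57x + y = 396.
Substituting y = 396 - 1.57x into the first: x(1 - 1.71·1.57) = 273 - 1.71·396.
So x* = -404/-1.68 = 240, and then y* = 396 - 1.57·240 = 19.4.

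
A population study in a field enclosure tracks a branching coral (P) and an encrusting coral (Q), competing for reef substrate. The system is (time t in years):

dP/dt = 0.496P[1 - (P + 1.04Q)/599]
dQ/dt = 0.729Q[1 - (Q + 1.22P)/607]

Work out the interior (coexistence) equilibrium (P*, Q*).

Setting both brackets to zero gives the nullclines P + 1.04Q = 599 and 1.22P + Q = 607.
Substituting Q = 607 - 1.22P into the first: P(1 - 1.04·1.22) = 599 - 1.04·607.
So P* = -32.3/-0.269 = 120, and then Q* = 607 - 1.22·120 = 460.

P* ≈ 120, Q* ≈ 460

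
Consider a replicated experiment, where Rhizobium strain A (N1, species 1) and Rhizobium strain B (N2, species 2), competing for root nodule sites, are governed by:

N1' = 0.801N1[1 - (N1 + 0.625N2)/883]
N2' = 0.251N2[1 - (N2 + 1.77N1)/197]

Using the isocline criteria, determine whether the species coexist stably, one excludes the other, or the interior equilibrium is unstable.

Compare the nullcline intercepts: K1/α12 = 883/0.625 = 1410 > K2 = 197; K2/α21 = 197/1.77 = 111 < K1 = 883.
Since the inequalities point opposite ways, species 1 can invade but species 2 cannot.

species 1 excludes species 2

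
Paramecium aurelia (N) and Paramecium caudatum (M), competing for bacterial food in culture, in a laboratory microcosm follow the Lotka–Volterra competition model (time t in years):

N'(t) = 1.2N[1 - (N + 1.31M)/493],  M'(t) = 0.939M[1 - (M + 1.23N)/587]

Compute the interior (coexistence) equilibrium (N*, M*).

N* ≈ 451, M* ≈ 31.7

Setting both brackets to zero gives the nullclines N + 1.31M = 493 and 1.23N + M = 587.
Substituting M = 587 - 1.23N into the first: N(1 - 1.31·1.23) = 493 - 1.31·587.
So N* = -276/-0.611 = 451, and then M* = 587 - 1.23·451 = 31.7.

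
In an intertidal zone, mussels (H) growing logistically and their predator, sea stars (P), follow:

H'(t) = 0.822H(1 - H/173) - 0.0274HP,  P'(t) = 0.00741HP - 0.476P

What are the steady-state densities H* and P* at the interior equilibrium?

H* ≈ 64.2, P* ≈ 18.9

From dP/dt = 0 with P > 0: 0.00741H* = 0.476, so H* = 64.2.
Substitute into dH/dt = 0: 0.822(1 - 64.2/173) = 0.0274P*.
The bracket is 0.629, giving P* = 0.517/0.0274 = 18.9.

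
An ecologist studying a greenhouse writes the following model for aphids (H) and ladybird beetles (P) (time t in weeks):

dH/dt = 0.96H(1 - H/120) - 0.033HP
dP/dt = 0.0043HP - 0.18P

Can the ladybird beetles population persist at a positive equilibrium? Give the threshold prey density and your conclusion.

The predator equation gives dP/dt > 0 only when H > 0.18/0.0043 = 41.9.
Without the predator, H → K = 120. Since 120 > 41.9, the predator can invade and persist.

Threshold H = 41.9; K > 41.9, so yes, the predator persists.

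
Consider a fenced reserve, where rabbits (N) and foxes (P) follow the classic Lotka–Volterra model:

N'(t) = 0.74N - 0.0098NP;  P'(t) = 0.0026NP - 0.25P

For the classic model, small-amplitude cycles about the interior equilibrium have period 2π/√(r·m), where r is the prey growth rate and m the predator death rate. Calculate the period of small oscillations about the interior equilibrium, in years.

Here r = 0.74 and m = 0.25, so r·m = 0.185.
ω = √0.185 = 0.43 per year, hence T = 2π/ω ≈ 14.6 years.

T ≈ 14.6 years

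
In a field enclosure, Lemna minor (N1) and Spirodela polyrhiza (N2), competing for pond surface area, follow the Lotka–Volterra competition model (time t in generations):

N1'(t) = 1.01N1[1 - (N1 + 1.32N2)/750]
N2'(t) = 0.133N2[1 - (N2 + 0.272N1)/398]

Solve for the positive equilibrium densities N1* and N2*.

N1* ≈ 350, N2* ≈ 303

Setting both brackets to zero gives the nullclines N1 + 1.32N2 = 750 and 0.272N1 + N2 = 398.
Substituting N2 = 398 - 0.272N1 into the first: N1(1 - 1.32·0.272) = 750 - 1.32·398.
So N1* = 225/0.641 = 350, and then N2* = 398 - 0.272·350 = 303.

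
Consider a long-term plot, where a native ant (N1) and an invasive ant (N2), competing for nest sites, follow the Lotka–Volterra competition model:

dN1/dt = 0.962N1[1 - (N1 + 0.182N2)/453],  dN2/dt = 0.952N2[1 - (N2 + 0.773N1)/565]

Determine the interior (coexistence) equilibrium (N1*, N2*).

N1* ≈ 407, N2* ≈ 250

Setting both brackets to zero gives the nullclines N1 + 0.182N2 = 453 and 0.773N1 + N2 = 565.
Substituting N2 = 565 - 0.773N1 into the first: N1(1 - 0.182·0.773) = 453 - 0.182·565.
So N1* = 350/0.859 = 407, and then N2* = 565 - 0.773·407 = 250.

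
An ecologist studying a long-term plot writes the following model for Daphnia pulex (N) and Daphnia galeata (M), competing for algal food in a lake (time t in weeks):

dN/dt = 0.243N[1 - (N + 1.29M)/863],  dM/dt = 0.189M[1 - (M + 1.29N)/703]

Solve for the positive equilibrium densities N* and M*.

Setting both brackets to zero gives the nullclines N + 1.29M = 863 and 1.29N + M = 703.
Substituting M = 703 - 1.29N into the first: N(1 - 1.29·1.29) = 863 - 1.29·703.
So N* = -43.9/-0.664 = 66.1, and then M* = 703 - 1.29·66.1 = 618.

N* ≈ 66.1, M* ≈ 618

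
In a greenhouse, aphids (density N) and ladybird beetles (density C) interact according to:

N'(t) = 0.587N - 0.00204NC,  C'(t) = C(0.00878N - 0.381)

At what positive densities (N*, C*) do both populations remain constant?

Set dC/dt = 0 with C > 0: 0.00878N - 0.381 = 0, so N* = 0.381/0.00878 = 43.4.
Set dN/dt = 0 with N > 0: 0.587 - 0.00204C = 0, so C* = 0.587/0.00204 = 288.

N* ≈ 43.4, C* ≈ 288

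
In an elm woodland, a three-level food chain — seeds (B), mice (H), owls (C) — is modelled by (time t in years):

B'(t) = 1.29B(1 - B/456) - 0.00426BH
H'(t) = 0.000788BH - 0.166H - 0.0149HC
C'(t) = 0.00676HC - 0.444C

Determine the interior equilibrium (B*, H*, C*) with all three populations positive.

From dC/dt = 0: 0.00676H* = 0.444, so H* = 65.7.
From dB/dt = 0: 1.29(1 - B*/456) = 0.00426·65.7, giving B* = 456·(1 - 0.217) = 357.
From dH/dt = 0: 0.000788·357 - 0.166 = 0.0149C*, so C* = 0.115/0.0149 = 7.74.

B* ≈ 357, H* ≈ 65.7, C* ≈ 7.74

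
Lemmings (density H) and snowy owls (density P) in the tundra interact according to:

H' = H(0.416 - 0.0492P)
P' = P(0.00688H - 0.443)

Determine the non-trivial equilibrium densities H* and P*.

Set dP/dt = 0 with P > 0: 0.00688H - 0.443 = 0, so H* = 0.443/0.00688 = 64.4.
Set dH/dt = 0 with H > 0: 0.416 - 0.0492P = 0, so P* = 0.416/0.0492 = 8.46.

H* ≈ 64.4, P* ≈ 8.46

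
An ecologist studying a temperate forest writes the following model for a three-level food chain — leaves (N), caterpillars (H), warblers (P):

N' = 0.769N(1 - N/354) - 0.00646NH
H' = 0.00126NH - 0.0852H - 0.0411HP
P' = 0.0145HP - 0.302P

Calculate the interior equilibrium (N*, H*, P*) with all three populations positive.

N* ≈ 292, H* ≈ 20.8, P* ≈ 6.88

From dP/dt = 0: 0.0145H* = 0.302, so H* = 20.8.
From dN/dt = 0: 0.769(1 - N*/354) = 0.00646·20.8, giving N* = 354·(1 - 0.175) = 292.
From dH/dt = 0: 0.00126·292 - 0.0852 = 0.0411P*, so P* = 0.283/0.0411 = 6.88.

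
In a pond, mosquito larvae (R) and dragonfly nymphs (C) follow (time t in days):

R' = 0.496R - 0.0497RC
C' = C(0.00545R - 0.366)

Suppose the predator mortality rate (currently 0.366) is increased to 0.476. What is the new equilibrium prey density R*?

At the interior fixed point, setting dC/dt = 0 with C > 0 fixes R* = (predator death rate)/(RC coefficient) — independent of the other coefficients.
With the change, R* = 0.476/0.00545 = 87.3; it rises from 67.2.

R* ≈ 87.3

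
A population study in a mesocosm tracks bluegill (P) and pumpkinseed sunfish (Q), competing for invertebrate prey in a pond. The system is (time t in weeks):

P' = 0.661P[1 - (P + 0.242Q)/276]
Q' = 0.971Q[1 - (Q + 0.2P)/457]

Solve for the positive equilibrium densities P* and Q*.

Setting both brackets to zero gives the nullclines P + 0.242Q = 276 and 0.2P + Q = 457.
Substituting Q = 457 - 0.2P into the first: P(1 - 0.242·0.2) = 276 - 0.242·457.
So P* = 165/0.952 = 174, and then Q* = 457 - 0.2·174 = 422.

P* ≈ 174, Q* ≈ 422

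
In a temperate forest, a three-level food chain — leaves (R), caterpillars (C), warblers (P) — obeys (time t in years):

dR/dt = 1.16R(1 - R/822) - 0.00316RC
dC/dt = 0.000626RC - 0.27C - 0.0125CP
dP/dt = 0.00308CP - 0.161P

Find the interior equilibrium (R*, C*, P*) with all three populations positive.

From dP/dt = 0: 0.00308C* = 0.161, so C* = 52.3.
From dR/dt = 0: 1.16(1 - R*/822) = 0.00316·52.3, giving R* = 822·(1 - 0.142) = 705.
From dC/dt = 0: 0.000626·705 - 0.27 = 0.0125P*, so P* = 0.171/0.0125 = 13.7.

R* ≈ 705, C* ≈ 52.3, P* ≈ 13.7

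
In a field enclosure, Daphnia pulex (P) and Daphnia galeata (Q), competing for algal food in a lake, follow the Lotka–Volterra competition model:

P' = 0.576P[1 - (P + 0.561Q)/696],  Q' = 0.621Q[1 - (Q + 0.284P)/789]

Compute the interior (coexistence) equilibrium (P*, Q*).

Setting both brackets to zero gives the nullclines P + 0.561Q = 696 and 0.284P + Q = 789.
Substituting Q = 789 - 0.284P into the first: P(1 - 0.561·0.284) = 696 - 0.561·789.
So P* = 253/0.841 = 301, and then Q* = 789 - 0.284·301 = 703.

P* ≈ 301, Q* ≈ 703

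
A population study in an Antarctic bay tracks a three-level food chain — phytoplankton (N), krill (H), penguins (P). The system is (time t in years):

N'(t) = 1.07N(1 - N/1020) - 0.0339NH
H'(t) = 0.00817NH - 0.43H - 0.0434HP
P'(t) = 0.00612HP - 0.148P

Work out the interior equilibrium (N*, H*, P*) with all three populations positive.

N* ≈ 239, H* ≈ 24.2, P* ≈ 35

From dP/dt = 0: 0.00612H* = 0.148, so H* = 24.2.
From dN/dt = 0: 1.07(1 - N*/1020) = 0.0339·24.2, giving N* = 1020·(1 - 0.766) = 239.
From dH/dt = 0: 0.00817·239 - 0.43 = 0.0434P*, so P* = 1.52/0.0434 = 35.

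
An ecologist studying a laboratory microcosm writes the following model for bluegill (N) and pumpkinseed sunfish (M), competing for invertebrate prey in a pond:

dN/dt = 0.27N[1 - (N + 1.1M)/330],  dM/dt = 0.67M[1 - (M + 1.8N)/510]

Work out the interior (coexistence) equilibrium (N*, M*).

Setting both brackets to zero gives the nullclines N + 1.1M = 330 and 1.8N + M = 510.
Substituting M = 510 - 1.8N into the first: N(1 - 1.1·1.8) = 330 - 1.1·510.
So N* = -231/-0.98 = 236, and then M* = 510 - 1.8·236 = 85.7.

N* ≈ 236, M* ≈ 85.7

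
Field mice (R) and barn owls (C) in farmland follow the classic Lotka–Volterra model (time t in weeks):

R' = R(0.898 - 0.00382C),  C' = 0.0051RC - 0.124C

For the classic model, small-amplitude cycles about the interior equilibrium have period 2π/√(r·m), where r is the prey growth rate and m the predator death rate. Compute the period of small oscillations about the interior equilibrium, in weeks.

T ≈ 18.8 weeks

Here r = 0.898 and m = 0.124, so r·m = 0.111.
ω = √0.111 = 0.334 per week, hence T = 2π/ω ≈ 18.8 weeks.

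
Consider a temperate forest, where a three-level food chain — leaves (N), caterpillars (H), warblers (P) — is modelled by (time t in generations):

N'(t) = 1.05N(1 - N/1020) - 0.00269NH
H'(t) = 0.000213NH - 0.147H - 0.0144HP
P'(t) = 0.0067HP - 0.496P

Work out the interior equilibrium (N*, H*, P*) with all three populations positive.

From dP/dt = 0: 0.0067H* = 0.496, so H* = 74.
From dN/dt = 0: 1.05(1 - N*/1020) = 0.00269·74, giving N* = 1020·(1 - 0.19) = 827.
From dH/dt = 0: 0.000213·827 - 0.147 = 0.0144P*, so P* = 0.0291/0.0144 = 2.02.

N* ≈ 827, H* ≈ 74, P* ≈ 2.02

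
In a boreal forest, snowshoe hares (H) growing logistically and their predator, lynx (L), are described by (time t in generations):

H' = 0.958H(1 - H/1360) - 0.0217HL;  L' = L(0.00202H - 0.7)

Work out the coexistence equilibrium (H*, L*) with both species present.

H* ≈ 347, L* ≈ 32.9

From dL/dt = 0 with L > 0: 0.00202H* = 0.7, so H* = 347.
Substitute into dH/dt = 0: 0.958(1 - 347/1360) = 0.0217L*.
The bracket is 0.745, giving L* = 0.714/0.0217 = 32.9.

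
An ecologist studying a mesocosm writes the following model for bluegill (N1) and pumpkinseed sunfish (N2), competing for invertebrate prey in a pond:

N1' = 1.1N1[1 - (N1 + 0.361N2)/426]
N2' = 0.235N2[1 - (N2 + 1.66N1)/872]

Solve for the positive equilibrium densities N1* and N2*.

N1* ≈ 278, N2* ≈ 411

Setting both brackets to zero gives the nullclines N1 + 0.361N2 = 426 and 1.66N1 + N2 = 872.
Substituting N2 = 872 - 1.66N1 into the first: N1(1 - 0.361·1.66) = 426 - 0.361·872.
So N1* = 111/0.401 = 278, and then N2* = 872 - 1.66·278 = 411.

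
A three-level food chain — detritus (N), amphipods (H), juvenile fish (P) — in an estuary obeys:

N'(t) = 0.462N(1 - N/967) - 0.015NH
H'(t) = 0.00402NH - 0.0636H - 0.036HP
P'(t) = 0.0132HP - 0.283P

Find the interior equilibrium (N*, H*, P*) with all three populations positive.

From dP/dt = 0: 0.0132H* = 0.283, so H* = 21.4.
From dN/dt = 0: 0.462(1 - N*/967) = 0.015·21.4, giving N* = 967·(1 - 0.696) = 294.
From dH/dt = 0: 0.00402·294 - 0.0636 = 0.036P*, so P* = 1.12/0.036 = 31.1.

N* ≈ 294, H* ≈ 21.4, P* ≈ 31.1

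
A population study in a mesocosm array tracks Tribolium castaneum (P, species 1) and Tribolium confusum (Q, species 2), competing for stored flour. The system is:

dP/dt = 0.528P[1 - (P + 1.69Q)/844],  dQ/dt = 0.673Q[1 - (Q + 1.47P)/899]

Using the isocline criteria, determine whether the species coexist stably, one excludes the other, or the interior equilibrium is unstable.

Compare the nullcline intercepts: K1/α12 = 844/1.69 = 499 < K2 = 899; K2/α21 = 899/1.47 = 612 < K1 = 844.
Since both are reversed, neither can invade when rare; the interior point is a saddle.

unstable coexistence (outcome depends on initial conditions)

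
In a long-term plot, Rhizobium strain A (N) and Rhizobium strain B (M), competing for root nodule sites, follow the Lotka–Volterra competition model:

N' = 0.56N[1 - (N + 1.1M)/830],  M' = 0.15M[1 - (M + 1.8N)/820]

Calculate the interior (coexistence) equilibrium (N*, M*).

N* ≈ 73.5, M* ≈ 688

Setting both brackets to zero gives the nullclines N + 1.1M = 830 and 1.8N + M = 820.
Substituting M = 820 - 1.8N into the first: N(1 - 1.1·1.8) = 830 - 1.1·820.
So N* = -72/-0.98 = 73.5, and then M* = 820 - 1.8·73.5 = 688.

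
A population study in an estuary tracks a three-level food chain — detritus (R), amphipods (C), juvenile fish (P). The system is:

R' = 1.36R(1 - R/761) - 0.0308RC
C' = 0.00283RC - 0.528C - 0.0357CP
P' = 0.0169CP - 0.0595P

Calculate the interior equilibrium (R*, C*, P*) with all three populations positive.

R* ≈ 700, C* ≈ 3.52, P* ≈ 40.7

From dP/dt = 0: 0.0169C* = 0.0595, so C* = 3.52.
From dR/dt = 0: 1.36(1 - R*/761) = 0.0308·3.52, giving R* = 761·(1 - 0.0797) = 700.
From dC/dt = 0: 0.00283·700 - 0.528 = 0.0357P*, so P* = 1.45/0.0357 = 40.7.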